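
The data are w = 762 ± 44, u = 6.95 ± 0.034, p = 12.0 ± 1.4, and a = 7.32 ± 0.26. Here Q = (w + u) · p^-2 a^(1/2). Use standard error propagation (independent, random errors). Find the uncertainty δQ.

3.48

Let h = w + u = 769. δh = √(δw² + δu²) = √(1940 + 0.00116) = 44.0, so δh/h = 0.0572.
Q is then a monomial in h, p, a:
δQ/Q = √((δh/h)² + (-2·δp/p)² + (½·δa/a)²) = √(0.00327 + 0.0544 + 0.000315) = 0.241
Q = 14.4, so δQ = 0.241 × 14.4 = 3.48.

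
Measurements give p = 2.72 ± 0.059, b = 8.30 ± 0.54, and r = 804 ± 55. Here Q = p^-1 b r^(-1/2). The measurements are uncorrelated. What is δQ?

Q is a product of powers, so relative uncertainties combine in quadrature:
  (-1·δp/p)² = (-1×0.0217)² = 0.000471;  (1·δb/b)² = (1×0.0651)² = 0.00423;  (−½·δr/r)² = (-0.5×0.0684)² = 0.00117
δQ/Q = √(0.00587) = 0.0766
Q = 0.108, so δQ = 0.0766 × 0.108 = 0.00825.

0.00825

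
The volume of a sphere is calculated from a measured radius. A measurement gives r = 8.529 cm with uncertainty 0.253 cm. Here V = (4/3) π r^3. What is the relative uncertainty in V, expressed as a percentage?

8.90%

V ∝ r^3, so δV/V = |3| · δr/r = 3 × 0.0297 = 0.0890.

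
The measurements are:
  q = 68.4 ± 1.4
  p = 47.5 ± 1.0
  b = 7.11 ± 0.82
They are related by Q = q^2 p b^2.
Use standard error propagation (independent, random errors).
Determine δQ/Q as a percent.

For a monomial Q ∝ q^2, p, b^2, fractional errors add in quadrature:
  (2·δq/q)² = (2×0.0205)² = 0.00168;  (1·δp/p)² = (1×0.0211)² = 0.000443;  (2·δb/b)² = (2×0.115)² = 0.0532
δQ/Q = √(0.0553) = 0.235

23.5%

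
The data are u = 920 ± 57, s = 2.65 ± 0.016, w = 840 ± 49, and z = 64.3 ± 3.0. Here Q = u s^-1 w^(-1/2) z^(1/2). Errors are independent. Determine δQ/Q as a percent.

For a monomial Q ∝ u, s^-1, w^(-1/2), z^(1/2), fractional errors add in quadrature:
  (1·δu/u)² = (1×0.0620)² = 0.00384;  (-1·δs/s)² = (-1×0.00604)² = 3.65e-05;  (−½·δw/w)² = (-0.5×0.0583)² = 0.000851;  (½·δz/z)² = (0.5×0.0467)² = 0.000544
δQ/Q = √(0.00527) = 0.0726

7.26%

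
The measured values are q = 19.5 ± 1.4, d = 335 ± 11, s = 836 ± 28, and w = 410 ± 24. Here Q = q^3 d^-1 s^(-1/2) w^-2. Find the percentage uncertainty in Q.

For a monomial Q ∝ q^3, d^-1, s^(-1/2), w^-2, fractional errors add in quadrature:
  (3·δq/q)² = (3×0.0718)² = 0.0464;  (-1·δd/d)² = (-1×0.0328)² = 0.00108;  (−½·δs/s)² = (-0.5×0.0335)² = 0.000280;  (-2·δw/w)² = (-2×0.0585)² = 0.0137
δQ/Q = √(0.0615) = 0.248

24.8%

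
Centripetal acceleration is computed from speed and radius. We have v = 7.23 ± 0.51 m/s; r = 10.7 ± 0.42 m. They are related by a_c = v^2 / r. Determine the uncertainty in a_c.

For a monomial a_c ∝ v^2, r^-1, fractional errors add in quadrature:
  (2·δv/v)² = (2×0.0705)² = 0.0199;  (-1·δr/r)² = (-1×0.0393)² = 0.00154
δa_c/a_c = √(0.0214) = 0.146
a_c = 4.89 m/s^2, so δa_c = 0.146 × 4.89 = 0.715 m/s^2.

0.715 m/s^2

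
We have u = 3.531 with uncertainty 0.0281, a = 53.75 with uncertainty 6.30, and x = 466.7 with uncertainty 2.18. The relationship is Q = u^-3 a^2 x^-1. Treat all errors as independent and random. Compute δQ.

0.0331

Relative error in a monomial: (δQ/Q)² = Σ (nᵢ · δxᵢ/xᵢ)².
  (-3·δu/u)² = (-3×0.00796)² = 0.000570;  (2·δa/a)² = (2×0.117)² = 0.0550;  (-1·δx/x)² = (-1×0.00467)² = 2.18e-05
δQ/Q = √(0.0555) = 0.236
Q = 0.1406, so δQ = 0.236 × 0.1406 = 0.0331.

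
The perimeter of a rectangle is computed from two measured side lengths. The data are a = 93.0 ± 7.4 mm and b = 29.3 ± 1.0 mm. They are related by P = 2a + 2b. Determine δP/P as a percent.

6.11%

Each term contributes (cᵢ δxᵢ)² to (δP)²:
  (2·δa)² = 219;  (2·δb)² = 4.00
δP = √(223) = 14.9 mm
P = 245 mm, so δP/P = 14.9/245 = 0.0611.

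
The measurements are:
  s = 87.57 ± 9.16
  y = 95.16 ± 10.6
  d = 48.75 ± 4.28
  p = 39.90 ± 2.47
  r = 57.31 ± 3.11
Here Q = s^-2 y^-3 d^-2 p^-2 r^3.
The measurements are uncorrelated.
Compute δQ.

Each factor contributes (exponent × relative error)² to (δQ/Q)²:
  (-2·δs/s)² = (-2×0.105)² = 0.0438;  (-3·δy/y)² = (-3×0.111)² = 0.112;  (-2·δd/d)² = (-2×0.0878)² = 0.0308;  (-2·δp/p)² = (-2×0.0619)² = 0.0153;  (3·δr/r)² = (3×0.0543)² = 0.0265
δQ/Q = √(0.228) = 0.478
Q = 7.529e-12, so δQ = 0.478 × 7.529e-12 = 3.6e-12.

3.6e-12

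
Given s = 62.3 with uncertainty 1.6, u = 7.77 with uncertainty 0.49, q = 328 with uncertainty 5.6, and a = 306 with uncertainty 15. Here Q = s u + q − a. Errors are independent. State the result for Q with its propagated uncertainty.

Let p = s·u = 484. δp/p = √((1·δs/s)² + (1·δu/u)²) = √(0.000660 + 0.00398) = 0.0681, so δp = 33.0.
Q = p + q − a: δQ = √(δp² + δq² + δa²) = √(1090 + 31.4 + 225) = 36.6
Q = 506.

506 ± 36.6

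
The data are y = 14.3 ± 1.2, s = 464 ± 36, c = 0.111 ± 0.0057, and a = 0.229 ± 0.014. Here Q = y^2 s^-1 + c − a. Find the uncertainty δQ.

Let p = y^2·s^-1 = 0.441. δp/p = √((2·δy/y)² + (-1·δs/s)²) = √(0.0282 + 0.00602) = 0.185, so δp = 0.0815.
Q = p + c − a: δQ = √(δp² + δc² + δa²) = √(0.00664 + 3.25e-05 + 0.000196) = 0.0829

0.0829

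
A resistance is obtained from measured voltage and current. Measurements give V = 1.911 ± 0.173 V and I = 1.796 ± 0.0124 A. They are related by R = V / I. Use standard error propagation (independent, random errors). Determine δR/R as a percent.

Relative error in a monomial: (δR/R)² = Σ (nᵢ · δxᵢ/xᵢ)².
  (1·δV/V)² = (1×0.0905)² = 0.00820;  (-1·δI/I)² = (-1×0.00690)² = 4.77e-05
δR/R = √(0.00824) = 0.0908

9.08%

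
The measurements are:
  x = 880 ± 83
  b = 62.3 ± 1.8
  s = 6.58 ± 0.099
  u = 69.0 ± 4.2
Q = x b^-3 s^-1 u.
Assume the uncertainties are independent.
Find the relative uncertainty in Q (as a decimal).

0.143

Each factor contributes (exponent × relative error)² to (δQ/Q)²:
  (1·δx/x)² = (1×0.0943)² = 0.00890;  (-3·δb/b)² = (-3×0.0289)² = 0.00751;  (-1·δs/s)² = (-1×0.0150)² = 0.000226;  (1·δu/u)² = (1×0.0609)² = 0.00371
δQ/Q = √(0.0203) = 0.143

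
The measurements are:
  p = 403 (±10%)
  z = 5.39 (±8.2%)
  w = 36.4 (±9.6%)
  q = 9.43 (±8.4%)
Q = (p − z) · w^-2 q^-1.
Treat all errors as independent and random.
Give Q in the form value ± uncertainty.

0.0318 ± 0.00741

Let u = p − z = 398. δu = √(δp² + δz²) = √(1620 + 0.195) = 40.3, so δu/u = 0.101.
Q is then a monomial in u, w, q:
δQ/Q = √((δu/u)² + (-2·δw/w)² + (-1·δq/q)²) = √(0.0103 + 0.0369 + 0.00706) = 0.233
Q = 0.0318, so δQ = 0.233 × 0.0318 = 0.00741.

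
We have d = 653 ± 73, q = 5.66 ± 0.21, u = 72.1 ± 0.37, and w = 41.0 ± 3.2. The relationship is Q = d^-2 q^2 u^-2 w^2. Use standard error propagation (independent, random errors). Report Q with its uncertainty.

Since Q is a product/quotient, work with relative uncertainties:
  (-2·δd/d)² = (-2×0.112)² = 0.0500;  (2·δq/q)² = (2×0.0371)² = 0.00551;  (-2·δu/u)² = (-2×0.00513)² = 0.000105;  (2·δw/w)² = (2×0.0780)² = 0.0244
δQ/Q = √(0.0800) = 0.283
Q = 2.43e-05, so δQ = 0.283 × 2.43e-05 = 6.87e-06.

(2.43 ± 0.687) × 10^-5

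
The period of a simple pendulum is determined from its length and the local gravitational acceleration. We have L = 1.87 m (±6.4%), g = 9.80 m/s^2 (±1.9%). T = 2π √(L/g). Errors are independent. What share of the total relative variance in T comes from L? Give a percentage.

(δT/T)² = (½·δL/L)² + (−½·δg/g)²
  L term: (0.5×0.0640)² = 0.00102
  g term: (-0.5×0.0190)² = 9.02e-05
Total = 0.00111. Share from L = 0.00102/0.00111 = 0.919.

91.9%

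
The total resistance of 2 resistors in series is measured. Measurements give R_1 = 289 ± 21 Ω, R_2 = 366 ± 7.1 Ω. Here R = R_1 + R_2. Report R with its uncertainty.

655 ± 22.2 Ω

Absolute uncertainties add in quadrature for a linear combination:
  (δR_1)² = 441;  (δR_2)² = 50.4
δR = √(491) = 22.2 Ω
R = 655 Ω.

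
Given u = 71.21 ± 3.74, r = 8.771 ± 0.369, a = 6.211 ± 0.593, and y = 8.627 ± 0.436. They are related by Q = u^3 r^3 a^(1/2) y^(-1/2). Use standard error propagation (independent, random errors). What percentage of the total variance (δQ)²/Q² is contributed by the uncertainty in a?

(δQ/Q)² = (3·δu/u)² + (3·δr/r)² + (½·δa/a)² + (−½·δy/y)²
  u term: (3×0.0525)² = 0.0248
  r term: (3×0.0421)² = 0.0159
  a term: (0.5×0.0955)² = 0.00228
  y term: (-0.5×0.0505)² = 0.000639
Total = 0.0437. Share from a = 0.00228/0.0437 = 0.0522.

5.22%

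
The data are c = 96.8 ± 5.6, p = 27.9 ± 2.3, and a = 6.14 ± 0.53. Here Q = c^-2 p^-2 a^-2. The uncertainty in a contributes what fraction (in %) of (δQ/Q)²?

(δQ/Q)² = (-2·δc/c)² + (-2·δp/p)² + (-2·δa/a)²
  c term: (-2×0.0579)² = 0.0134
  p term: (-2×0.0824)² = 0.0272
  a term: (-2×0.0863)² = 0.0298
Total = 0.0704. Share from a = 0.0298/0.0704 = 0.424.

42.4%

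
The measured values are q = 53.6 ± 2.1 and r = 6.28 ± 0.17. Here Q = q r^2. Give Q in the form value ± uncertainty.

2110 ± 141

Products/powers → add relative errors in quadrature, weighted by exponent:
  (1·δq/q)² = (1×0.0392)² = 0.00154;  (2·δr/r)² = (2×0.0271)² = 0.00293
δQ/Q = √(0.00447) = 0.0668
Q = 2110, so δQ = 0.0668 × 2110 = 141.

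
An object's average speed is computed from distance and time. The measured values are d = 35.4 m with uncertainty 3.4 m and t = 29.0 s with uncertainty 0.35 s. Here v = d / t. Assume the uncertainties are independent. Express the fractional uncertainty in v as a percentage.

9.68%

v is a product of powers, so relative uncertainties combine in quadrature:
  (1·δd/d)² = (1×0.0960)² = 0.00922;  (-1·δt/t)² = (-1×0.0121)² = 0.000146
δv/v = √(0.00937) = 0.0968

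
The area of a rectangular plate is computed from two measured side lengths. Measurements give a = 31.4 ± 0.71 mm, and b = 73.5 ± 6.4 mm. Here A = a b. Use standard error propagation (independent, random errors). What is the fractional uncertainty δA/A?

0.0900

For a monomial A ∝ a, b, fractional errors add in quadrature:
  (1·δa/a)² = (1×0.0226)² = 0.000511;  (1·δb/b)² = (1×0.0871)² = 0.00758
δA/A = √(0.00809) = 0.0900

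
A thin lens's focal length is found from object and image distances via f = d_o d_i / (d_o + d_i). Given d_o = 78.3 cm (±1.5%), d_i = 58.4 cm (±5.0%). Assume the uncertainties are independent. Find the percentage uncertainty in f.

2.93%

∂f/∂d_o = (d_i/(d_o+d_i))² = 0.183;  ∂f/∂d_i = (d_o/(d_o+d_i))² = 0.328
δf = √((∂f/∂d_o · δd_o)² + (∂f/∂d_i · δd_i)²) = √(0.0459 + 0.918) = 0.982 cm
f = 33.5 cm, so δf/f = 0.982/33.5 = 0.0293.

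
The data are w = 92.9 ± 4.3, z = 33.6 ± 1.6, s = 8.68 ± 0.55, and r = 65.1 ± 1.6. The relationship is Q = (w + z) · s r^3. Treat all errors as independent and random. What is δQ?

3.14e+07

Let u = w + z = 126. δu = √(δw² + δz²) = √(18.5 + 2.56) = 4.59, so δu/u = 0.0363.
Q is then a monomial in u, s, r:
δQ/Q = √((δu/u)² + (1·δs/s)² + (3·δr/r)²) = √(0.00132 + 0.00402 + 0.00544) = 0.104
Q = 3.03e+08, so δQ = 0.104 × 3.03e+08 = 3.14e+07.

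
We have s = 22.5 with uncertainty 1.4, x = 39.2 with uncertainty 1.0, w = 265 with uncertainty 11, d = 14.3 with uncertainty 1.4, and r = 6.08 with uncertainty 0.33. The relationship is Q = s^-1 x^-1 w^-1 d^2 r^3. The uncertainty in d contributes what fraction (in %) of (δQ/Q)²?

53.9%

(δQ/Q)² = (-1·δs/s)² + (-1·δx/x)² + (-1·δw/w)² + (2·δd/d)² + (3·δr/r)²
  s term: (-1×0.0622)² = 0.00387
  x term: (-1×0.0255)² = 0.000651
  w term: (-1×0.0415)² = 0.00172
  d term: (2×0.0979)² = 0.0383
  r term: (3×0.0543)² = 0.0265
Total = 0.0711. Share from d = 0.0383/0.0711 = 0.539.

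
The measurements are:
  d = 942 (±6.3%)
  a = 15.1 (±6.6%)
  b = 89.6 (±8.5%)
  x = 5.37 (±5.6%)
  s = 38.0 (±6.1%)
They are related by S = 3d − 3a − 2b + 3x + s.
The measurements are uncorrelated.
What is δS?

179

S is a linear combination, so absolute uncertainties add in quadrature:
  (3·δd)² = 31700;  (3·δa)² = 8.94;  (2·δb)² = 232;  (3·δx)² = 0.814;  (δs)² = 5.37
δS = √(31900) = 179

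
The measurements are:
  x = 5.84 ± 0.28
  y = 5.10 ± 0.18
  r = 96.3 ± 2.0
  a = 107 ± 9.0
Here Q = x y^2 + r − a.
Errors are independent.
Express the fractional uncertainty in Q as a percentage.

Let p = x·y^2 = 152. δp/p = √((1·δx/x)² + (2·δy/y)²) = √(0.00230 + 0.00498) = 0.0853, so δp = 13.0.
Q = p + r − a: δQ = √(δp² + δr² + δa²) = √(168 + 4.00 + 81.0) = 15.9
Q = 141, so δQ/Q = 15.9/141 = 0.113.

11.3%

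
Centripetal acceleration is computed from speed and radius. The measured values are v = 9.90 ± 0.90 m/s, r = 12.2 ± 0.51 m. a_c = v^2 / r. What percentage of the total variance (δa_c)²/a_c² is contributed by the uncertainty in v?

(δa_c/a_c)² = (2·δv/v)² + (-1·δr/r)²
  v term: (2×0.0909)² = 0.0331
  r term: (-1×0.0418)² = 0.00175
Total = 0.0348. Share from v = 0.0331/0.0348 = 0.950.

95.0%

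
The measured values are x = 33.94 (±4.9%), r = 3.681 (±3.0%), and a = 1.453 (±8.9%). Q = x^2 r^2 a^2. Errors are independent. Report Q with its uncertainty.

Each factor contributes (exponent × relative error)² to (δQ/Q)²:
  (2·δx/x)² = (2×0.0490)² = 0.00960;  (2·δr/r)² = (2×0.0300)² = 0.00360;  (2·δa/a)² = (2×0.0890)² = 0.0317
δQ/Q = √(0.0449) = 0.212
Q = 32950, so δQ = 0.212 × 32950 = 6980.

32950 ± 6980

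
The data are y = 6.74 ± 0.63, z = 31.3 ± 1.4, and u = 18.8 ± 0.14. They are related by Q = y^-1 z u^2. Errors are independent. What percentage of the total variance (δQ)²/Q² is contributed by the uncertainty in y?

79.7%

(δQ/Q)² = (-1·δy/y)² + (1·δz/z)² + (2·δu/u)²
  y term: (-1×0.0935)² = 0.00874
  z term: (1×0.0447)² = 0.00200
  u term: (2×0.00745)² = 0.000222
Total = 0.0110. Share from y = 0.00874/0.0110 = 0.797.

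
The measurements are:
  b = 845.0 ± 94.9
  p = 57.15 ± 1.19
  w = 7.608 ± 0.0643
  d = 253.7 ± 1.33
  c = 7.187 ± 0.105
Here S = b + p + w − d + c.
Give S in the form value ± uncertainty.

S is a linear combination, so absolute uncertainties add in quadrature:
  (δb)² = 9010;  (δp)² = 1.42;  (δw)² = 0.00413;  (δd)² = 1.77;  (δc)² = 0.0110
δS = √(9010) = 94.9
S = 663.2.

663.2 ± 94.9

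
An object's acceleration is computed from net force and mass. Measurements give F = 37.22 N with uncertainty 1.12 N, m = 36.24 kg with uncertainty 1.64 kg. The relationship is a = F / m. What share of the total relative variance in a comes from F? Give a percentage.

30.7%

(δa/a)² = (1·δF/F)² + (-1·δm/m)²
  F term: (1×0.0301)² = 0.000905
  m term: (-1×0.0453)² = 0.00205
Total = 0.00295. Share from F = 0.000905/0.00295 = 0.307.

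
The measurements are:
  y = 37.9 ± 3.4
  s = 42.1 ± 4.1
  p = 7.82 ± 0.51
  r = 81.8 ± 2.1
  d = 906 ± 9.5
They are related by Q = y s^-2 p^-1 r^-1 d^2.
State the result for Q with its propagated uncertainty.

27.4 ± 6.22

For a monomial Q ∝ y, s^-2, p^-1, r^-1, d^2, fractional errors add in quadrature:
  (1·δy/y)² = (1×0.0897)² = 0.00805;  (-2·δs/s)² = (-2×0.0974)² = 0.0379;  (-1·δp/p)² = (-1×0.0652)² = 0.00425;  (-1·δr/r)² = (-1×0.0257)² = 0.000659;  (2·δd/d)² = (2×0.0105)² = 0.000440
δQ/Q = √(0.0513) = 0.227
Q = 27.4, so δQ = 0.227 × 27.4 = 6.22.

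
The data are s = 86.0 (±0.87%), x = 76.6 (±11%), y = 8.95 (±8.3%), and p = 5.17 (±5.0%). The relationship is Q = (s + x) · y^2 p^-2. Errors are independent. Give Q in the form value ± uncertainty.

487 ± 97.8

Let u = s + x = 163. δu = √(δs² + δx²) = √(0.560 + 71.0) = 8.46, so δu/u = 0.0520.
Q is then a monomial in u, y, p:
δQ/Q = √((δu/u)² + (2·δy/y)² + (-2·δp/p)²) = √(0.00271 + 0.0276 + 0.0100) = 0.201
Q = 487, so δQ = 0.201 × 487 = 97.8.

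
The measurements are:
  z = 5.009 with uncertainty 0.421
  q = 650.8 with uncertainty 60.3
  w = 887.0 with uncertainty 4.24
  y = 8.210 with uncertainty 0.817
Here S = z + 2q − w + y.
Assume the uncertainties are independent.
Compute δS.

121

Sums and differences: (δS)² = Σ (cᵢ δxᵢ)².
  (δz)² = 0.177;  (2·δq)² = 14500;  (δw)² = 18.0;  (δy)² = 0.667
δS = √(14600) = 121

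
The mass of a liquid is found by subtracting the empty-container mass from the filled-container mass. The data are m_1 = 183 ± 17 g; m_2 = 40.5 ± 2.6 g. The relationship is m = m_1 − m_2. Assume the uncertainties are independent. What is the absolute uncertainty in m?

For a sum/difference, combine absolute errors in quadrature:
  (δm_1)² = 289;  (δm_2)² = 6.76
δm = √(296) = 17.2 g

17.2 g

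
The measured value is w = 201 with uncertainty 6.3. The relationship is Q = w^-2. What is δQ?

1.55e-06

Since Q is a product/quotient, work with relative uncertainties:
  (-2·δw/w)² = (-2×0.0313)² = 0.00393
δQ/Q = √(0.00393) = 0.0627
Q = 2.48e-05, so δQ = 0.0627 × 2.48e-05 = 1.55e-06.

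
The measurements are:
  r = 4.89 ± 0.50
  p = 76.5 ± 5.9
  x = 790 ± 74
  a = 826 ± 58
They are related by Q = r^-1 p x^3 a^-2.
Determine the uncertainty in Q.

3840

Relative error in a monomial: (δQ/Q)² = Σ (nᵢ · δxᵢ/xᵢ)².
  (-1·δr/r)² = (-1×0.102)² = 0.0105;  (1·δp/p)² = (1×0.0771)² = 0.00595;  (3·δx/x)² = (3×0.0937)² = 0.0790;  (-2·δa/a)² = (-2×0.0702)² = 0.0197
δQ/Q = √(0.115) = 0.339
Q = 11300, so δQ = 0.339 × 11300 = 3840.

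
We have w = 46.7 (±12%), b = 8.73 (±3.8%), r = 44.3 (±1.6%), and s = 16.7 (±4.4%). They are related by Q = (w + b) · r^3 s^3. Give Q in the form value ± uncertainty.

(2.24 ± 0.389) × 10^10

Let u = w + b = 55.4. δu = √(δw² + δb²) = √(31.4 + 0.110) = 5.61, so δu/u = 0.101.
Q is then a monomial in u, r, s:
δQ/Q = √((δu/u)² + (3·δr/r)² + (3·δs/s)²) = √(0.0103 + 0.00230 + 0.0174) = 0.173
Q = 2.24e+10, so δQ = 0.173 × 2.24e+10 = 3.89e+09.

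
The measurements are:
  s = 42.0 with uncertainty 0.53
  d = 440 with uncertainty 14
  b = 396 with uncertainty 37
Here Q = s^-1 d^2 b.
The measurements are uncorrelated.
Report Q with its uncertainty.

Relative error in a monomial: (δQ/Q)² = Σ (nᵢ · δxᵢ/xᵢ)².
  (-1·δs/s)² = (-1×0.0126)² = 0.000159;  (2·δd/d)² = (2×0.0318)² = 0.00405;  (1·δb/b)² = (1×0.0934)² = 0.00873
δQ/Q = √(0.0129) = 0.114
Q = 1.83e+06, so δQ = 0.114 × 1.83e+06 = 2.08e+05.

(1.83 ± 0.208) × 10^6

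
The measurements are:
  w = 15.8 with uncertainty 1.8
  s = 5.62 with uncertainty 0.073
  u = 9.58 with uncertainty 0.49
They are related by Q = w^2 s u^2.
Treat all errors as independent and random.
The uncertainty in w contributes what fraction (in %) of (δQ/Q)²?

83.0%

(δQ/Q)² = (2·δw/w)² + (1·δs/s)² + (2·δu/u)²
  w term: (2×0.114)² = 0.0519
  s term: (1×0.0130)² = 0.000169
  u term: (2×0.0511)² = 0.0105
Total = 0.0625. Share from w = 0.0519/0.0625 = 0.830.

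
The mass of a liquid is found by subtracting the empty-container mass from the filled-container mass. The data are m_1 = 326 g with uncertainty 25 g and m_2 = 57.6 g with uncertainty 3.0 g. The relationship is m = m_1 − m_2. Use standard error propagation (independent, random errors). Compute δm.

Absolute uncertainties add in quadrature for a linear combination:
  (δm_1)² = 625;  (δm_2)² = 9.00
δm = √(634) = 25.2 g

25.2 g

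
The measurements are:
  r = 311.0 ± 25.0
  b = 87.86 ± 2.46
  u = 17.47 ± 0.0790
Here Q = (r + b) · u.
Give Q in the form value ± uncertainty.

Let w = r + b = 398.9. δw = √(δr² + δb²) = √(625 + 6.05) = 25.1, so δw/w = 0.0630.
Q is then a monomial in w, u:
δQ/Q = √((δw/w)² + (1·δu/u)²) = √(0.00397 + 2.04e-05) = 0.0631
Q = 6968, so δQ = 0.0631 × 6968 = 440.

6968 ± 440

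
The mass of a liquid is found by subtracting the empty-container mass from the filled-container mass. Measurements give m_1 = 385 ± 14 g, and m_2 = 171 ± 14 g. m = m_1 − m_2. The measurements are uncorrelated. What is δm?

For a sum/difference, combine absolute errors in quadrature:
  (δm_1)² = 196;  (δm_2)² = 196
δm = √(392) = 19.8 g

19.8 g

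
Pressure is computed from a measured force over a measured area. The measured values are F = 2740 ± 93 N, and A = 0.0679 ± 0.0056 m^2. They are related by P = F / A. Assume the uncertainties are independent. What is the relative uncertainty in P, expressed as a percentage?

8.92%

Products/powers → add relative errors in quadrature, weighted by exponent:
  (1·δF/F)² = (1×0.0339)² = 0.00115;  (-1·δA/A)² = (-1×0.0825)² = 0.00680
δP/P = √(0.00795) = 0.0892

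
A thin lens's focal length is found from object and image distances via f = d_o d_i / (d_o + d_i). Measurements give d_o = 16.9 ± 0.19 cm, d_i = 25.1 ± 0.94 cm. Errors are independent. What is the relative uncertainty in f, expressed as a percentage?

1.65%

∂f/∂d_o = (d_i/(d_o+d_i))² = 0.357;  ∂f/∂d_i = (d_o/(d_o+d_i))² = 0.162
δf = √((∂f/∂d_o · δd_o)² + (∂f/∂d_i · δd_i)²) = √(0.00460 + 0.0232) = 0.167 cm
f = 10.1 cm, so δf/f = 0.167/10.1 = 0.0165.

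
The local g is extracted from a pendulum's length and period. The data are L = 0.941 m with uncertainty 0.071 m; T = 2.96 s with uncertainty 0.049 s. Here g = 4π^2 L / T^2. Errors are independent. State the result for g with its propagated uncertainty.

Relative error in a monomial: (δg/g)² = Σ (nᵢ · δxᵢ/xᵢ)².
  (1·δL/L)² = (1×0.0755)² = 0.00569;  (-2·δT/T)² = (-2×0.0166)² = 0.00110
δg/g = √(0.00679) = 0.0824
g = 4.24 m/s^2, so δg = 0.0824 × 4.24 = 0.349 m/s^2.

4.24 ± 0.349 m/s^2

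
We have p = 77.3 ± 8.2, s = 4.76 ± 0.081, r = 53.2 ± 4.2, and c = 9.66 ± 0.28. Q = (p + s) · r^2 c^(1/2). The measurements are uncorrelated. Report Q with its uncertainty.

Let u = p + s = 82.1. δu = √(δp² + δs²) = √(67.2 + 0.00656) = 8.20, so δu/u = 0.0999.
Q is then a monomial in u, r, c:
δQ/Q = √((δu/u)² + (2·δr/r)² + (½·δc/c)²) = √(0.00999 + 0.0249 + 0.000210) = 0.187
Q = 7.22e+05, so δQ = 0.187 × 7.22e+05 = 1.35e+05.

(7.22 ± 1.35) × 10^5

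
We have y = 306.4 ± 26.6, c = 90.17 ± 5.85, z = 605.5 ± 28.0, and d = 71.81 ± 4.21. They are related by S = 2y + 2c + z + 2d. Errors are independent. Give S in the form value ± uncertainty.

1542 ± 61.8

S is a linear combination, so absolute uncertainties add in quadrature:
  (2·δy)² = 2830;  (2·δc)² = 137;  (δz)² = 784;  (2·δd)² = 70.9
δS = √(3820) = 61.8
S = 1542.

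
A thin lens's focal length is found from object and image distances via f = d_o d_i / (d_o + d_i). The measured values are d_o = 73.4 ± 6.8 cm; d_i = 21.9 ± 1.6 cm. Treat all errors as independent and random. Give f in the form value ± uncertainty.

16.9 ± 1.01 cm

∂f/∂d_o = (d_i/(d_o+d_i))² = 0.0528;  ∂f/∂d_i = (d_o/(d_o+d_i))² = 0.593
δf = √((∂f/∂d_o · δd_o)² + (∂f/∂d_i · δd_i)²) = √(0.129 + 0.901) = 1.01 cm
f = 16.9 cm.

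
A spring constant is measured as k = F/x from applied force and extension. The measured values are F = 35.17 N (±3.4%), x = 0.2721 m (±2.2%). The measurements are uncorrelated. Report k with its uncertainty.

129.3 ± 5.23 N/m

Relative error in a monomial: (δk/k)² = Σ (nᵢ · δxᵢ/xᵢ)².
  (1·δF/F)² = (1×0.0340)² = 0.00116;  (-1·δx/x)² = (-1×0.0220)² = 0.000484
δk/k = √(0.00164) = 0.0405
k = 129.3 N/m, so δk = 0.0405 × 129.3 = 5.23 N/m.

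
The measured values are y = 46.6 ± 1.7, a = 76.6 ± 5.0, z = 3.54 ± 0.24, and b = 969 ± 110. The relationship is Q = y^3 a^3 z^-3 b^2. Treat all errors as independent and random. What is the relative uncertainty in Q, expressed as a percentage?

37.8%

Each factor contributes (exponent × relative error)² to (δQ/Q)²:
  (3·δy/y)² = (3×0.0365)² = 0.0120;  (3·δa/a)² = (3×0.0653)² = 0.0383;  (-3·δz/z)² = (-3×0.0678)² = 0.0414;  (2·δb/b)² = (2×0.114)² = 0.0515
δQ/Q = √(0.143) = 0.378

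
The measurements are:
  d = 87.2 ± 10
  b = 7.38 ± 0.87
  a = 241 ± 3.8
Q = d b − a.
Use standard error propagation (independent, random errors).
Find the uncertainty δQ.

Let p = d·b = 644. δp/p = √((1·δd/d)² + (1·δb/b)²) = √(0.0132 + 0.0139) = 0.164, so δp = 106.
Q = p − a: δQ = √(δp² + δa²) = √(11200 + 14.4) = 106

106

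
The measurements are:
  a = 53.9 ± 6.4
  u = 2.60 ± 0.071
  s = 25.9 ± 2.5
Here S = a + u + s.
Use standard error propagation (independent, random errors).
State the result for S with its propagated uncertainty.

Sums and differences: (δS)² = Σ (cᵢ δxᵢ)².
  (δa)² = 41.0;  (δu)² = 0.00504;  (δs)² = 6.25
δS = √(47.2) = 6.87
S = 82.4.

82.4 ± 6.87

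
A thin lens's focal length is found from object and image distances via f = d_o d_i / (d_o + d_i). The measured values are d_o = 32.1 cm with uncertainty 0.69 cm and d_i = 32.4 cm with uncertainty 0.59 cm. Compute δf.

0.227 cm

∂f/∂d_o = (d_i/(d_o+d_i))² = 0.252;  ∂f/∂d_i = (d_o/(d_o+d_i))² = 0.248
δf = √((∂f/∂d_o · δd_o)² + (∂f/∂d_i · δd_i)²) = √(0.0303 + 0.0214) = 0.227 cm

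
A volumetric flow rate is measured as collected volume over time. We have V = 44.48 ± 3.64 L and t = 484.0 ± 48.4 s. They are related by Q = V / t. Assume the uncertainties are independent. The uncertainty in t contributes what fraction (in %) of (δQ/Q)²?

59.9%

(δQ/Q)² = (1·δV/V)² + (-1·δt/t)²
  V term: (1×0.0818)² = 0.00670
  t term: (-1×0.100)² = 0.0100
Total = 0.0167. Share from t = 0.0100/0.0167 = 0.599.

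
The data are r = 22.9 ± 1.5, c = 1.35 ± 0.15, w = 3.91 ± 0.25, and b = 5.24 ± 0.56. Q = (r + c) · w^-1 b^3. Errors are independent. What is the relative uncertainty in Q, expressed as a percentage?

33.3%

Let u = r + c = 24.2. δu = √(δr² + δc²) = √(2.25 + 0.0225) = 1.51, so δu/u = 0.0622.
Q is then a monomial in u, w, b:
δQ/Q = √((δu/u)² + (-1·δw/w)² + (3·δb/b)²) = √(0.00386 + 0.00409 + 0.103) = 0.333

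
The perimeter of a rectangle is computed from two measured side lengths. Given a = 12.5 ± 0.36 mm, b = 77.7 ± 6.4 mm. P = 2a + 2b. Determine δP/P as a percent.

7.11%

For a sum/difference, combine absolute errors in quadrature:
  (2·δa)² = 0.518;  (2·δb)² = 164
δP = √(164) = 12.8 mm
P = 180 mm, so δP/P = 12.8/180 = 0.0711.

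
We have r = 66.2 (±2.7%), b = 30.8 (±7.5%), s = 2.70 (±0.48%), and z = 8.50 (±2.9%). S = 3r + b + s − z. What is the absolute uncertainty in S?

For a sum/difference, combine absolute errors in quadrature:
  (3·δr)² = 28.8;  (δb)² = 5.34;  (δs)² = 0.000168;  (δz)² = 0.0608
δS = √(34.2) = 5.84

5.84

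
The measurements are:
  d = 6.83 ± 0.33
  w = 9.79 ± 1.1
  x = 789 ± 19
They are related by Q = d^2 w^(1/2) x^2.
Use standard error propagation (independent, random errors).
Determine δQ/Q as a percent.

12.2%

Products/powers → add relative errors in quadrature, weighted by exponent:
  (2·δd/d)² = (2×0.0483)² = 0.00934;  (½·δw/w)² = (0.5×0.112)² = 0.00316;  (2·δx/x)² = (2×0.0241)² = 0.00232
δQ/Q = √(0.0148) = 0.122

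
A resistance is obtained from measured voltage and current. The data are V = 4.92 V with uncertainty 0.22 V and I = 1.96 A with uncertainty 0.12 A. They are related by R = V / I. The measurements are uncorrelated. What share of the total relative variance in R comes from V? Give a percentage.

(δR/R)² = (1·δV/V)² + (-1·δI/I)²
  V term: (1×0.0447)² = 0.00200
  I term: (-1×0.0612)² = 0.00375
Total = 0.00575. Share from V = 0.00200/0.00575 = 0.348.

34.8%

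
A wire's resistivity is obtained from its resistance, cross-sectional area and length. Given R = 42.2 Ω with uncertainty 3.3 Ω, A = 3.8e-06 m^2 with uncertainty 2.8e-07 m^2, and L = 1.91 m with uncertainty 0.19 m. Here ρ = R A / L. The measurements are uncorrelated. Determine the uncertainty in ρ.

1.23e-05 Ω·m

ρ is a product of powers, so relative uncertainties combine in quadrature:
  (1·δR/R)² = (1×0.0782)² = 0.00612;  (1·δA/A)² = (1×0.0737)² = 0.00543;  (-1·δL/L)² = (-1×0.0995)² = 0.00990
δρ/ρ = √(0.0214) = 0.146
ρ = 8.4e-05 Ω·m, so δρ = 0.146 × 8.4e-05 = 1.23e-05 Ω·m.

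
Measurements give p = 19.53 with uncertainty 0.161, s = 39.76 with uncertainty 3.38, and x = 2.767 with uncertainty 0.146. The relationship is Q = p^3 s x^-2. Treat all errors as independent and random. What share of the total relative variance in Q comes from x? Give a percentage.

58.7%

(δQ/Q)² = (3·δp/p)² + (1·δs/s)² + (-2·δx/x)²
  p term: (3×0.00824)² = 0.000612
  s term: (1×0.0850)² = 0.00723
  x term: (-2×0.0528)² = 0.0111
Total = 0.0190. Share from x = 0.0111/0.0190 = 0.587.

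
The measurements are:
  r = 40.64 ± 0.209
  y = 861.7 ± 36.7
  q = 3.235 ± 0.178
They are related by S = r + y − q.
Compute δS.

36.7

Sums and differences: (δS)² = Σ (cᵢ δxᵢ)².
  (δr)² = 0.0437;  (δy)² = 1350;  (δq)² = 0.0317
δS = √(1350) = 36.7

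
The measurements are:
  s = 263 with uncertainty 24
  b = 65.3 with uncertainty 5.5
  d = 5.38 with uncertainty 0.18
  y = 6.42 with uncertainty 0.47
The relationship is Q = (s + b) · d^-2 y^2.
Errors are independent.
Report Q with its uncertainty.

467 ± 83.0

Let u = s + b = 328. δu = √(δs² + δb²) = √(576 + 30.2) = 24.6, so δu/u = 0.0750.
Q is then a monomial in u, d, y:
δQ/Q = √((δu/u)² + (-2·δd/d)² + (2·δy/y)²) = √(0.00562 + 0.00448 + 0.0214) = 0.178
Q = 467, so δQ = 0.178 × 467 = 83.0.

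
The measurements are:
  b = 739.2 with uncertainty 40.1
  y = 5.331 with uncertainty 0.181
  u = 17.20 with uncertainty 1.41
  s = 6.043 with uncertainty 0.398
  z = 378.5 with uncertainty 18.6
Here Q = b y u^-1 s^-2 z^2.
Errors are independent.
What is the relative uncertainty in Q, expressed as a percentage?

Q is a product of powers, so relative uncertainties combine in quadrature:
  (1·δb/b)² = (1×0.0542)² = 0.00294;  (1·δy/y)² = (1×0.0340)² = 0.00115;  (-1·δu/u)² = (-1×0.0820)² = 0.00672;  (-2·δs/s)² = (-2×0.0659)² = 0.0174;  (2·δz/z)² = (2×0.0491)² = 0.00966
δQ/Q = √(0.0378) = 0.194

19.4%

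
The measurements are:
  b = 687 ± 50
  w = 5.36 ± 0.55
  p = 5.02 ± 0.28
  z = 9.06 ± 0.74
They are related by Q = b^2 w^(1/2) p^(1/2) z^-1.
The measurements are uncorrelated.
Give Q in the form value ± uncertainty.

(2.70 ± 0.478) × 10^5

Relative error in a monomial: (δQ/Q)² = Σ (nᵢ · δxᵢ/xᵢ)².
  (2·δb/b)² = (2×0.0728)² = 0.0212;  (½·δw/w)² = (0.5×0.103)² = 0.00263;  (½·δp/p)² = (0.5×0.0558)² = 0.000778;  (-1·δz/z)² = (-1×0.0817)² = 0.00667
δQ/Q = √(0.0313) = 0.177
Q = 2.7e+05, so δQ = 0.177 × 2.7e+05 = 47800.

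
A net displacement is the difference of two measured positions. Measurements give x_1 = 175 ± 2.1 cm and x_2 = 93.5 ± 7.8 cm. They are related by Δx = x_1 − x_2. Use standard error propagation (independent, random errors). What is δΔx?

For a sum/difference, combine absolute errors in quadrature:
  (δx_1)² = 4.41;  (δx_2)² = 60.8
δΔx = √(65.2) = 8.08 cm

8.08 cm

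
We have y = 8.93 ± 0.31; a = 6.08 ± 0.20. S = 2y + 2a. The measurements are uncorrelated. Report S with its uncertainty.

30.0 ± 0.738

Sums and differences: (δS)² = Σ (cᵢ δxᵢ)².
  (2·δy)² = 0.384;  (2·δa)² = 0.160
δS = √(0.544) = 0.738
S = 30.0.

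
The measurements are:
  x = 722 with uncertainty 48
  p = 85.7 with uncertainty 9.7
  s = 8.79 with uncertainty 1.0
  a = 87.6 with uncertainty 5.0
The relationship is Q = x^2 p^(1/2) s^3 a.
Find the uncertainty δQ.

Each factor contributes (exponent × relative error)² to (δQ/Q)²:
  (2·δx/x)² = (2×0.0665)² = 0.0177;  (½·δp/p)² = (0.5×0.113)² = 0.00320;  (3·δs/s)² = (3×0.114)² = 0.116;  (1·δa/a)² = (1×0.0571)² = 0.00326
δQ/Q = √(0.141) = 0.375
Q = 2.87e+11, so δQ = 0.375 × 2.87e+11 = 1.08e+11.

1.08e+11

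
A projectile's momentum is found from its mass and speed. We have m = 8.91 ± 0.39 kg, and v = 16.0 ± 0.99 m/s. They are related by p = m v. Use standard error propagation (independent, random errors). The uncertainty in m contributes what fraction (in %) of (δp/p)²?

33.4%

(δp/p)² = (1·δm/m)² + (1·δv/v)²
  m term: (1×0.0438)² = 0.00192
  v term: (1×0.0619)² = 0.00383
Total = 0.00574. Share from m = 0.00192/0.00574 = 0.334.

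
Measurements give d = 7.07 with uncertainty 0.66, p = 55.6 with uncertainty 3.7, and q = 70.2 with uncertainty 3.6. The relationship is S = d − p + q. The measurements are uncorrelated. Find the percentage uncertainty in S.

24.0%

Each term contributes (cᵢ δxᵢ)² to (δS)²:
  (δd)² = 0.436;  (δp)² = 13.7;  (δq)² = 13.0
δS = √(27.1) = 5.20
S = 21.7, so δS/S = 5.20/21.7 = 0.240.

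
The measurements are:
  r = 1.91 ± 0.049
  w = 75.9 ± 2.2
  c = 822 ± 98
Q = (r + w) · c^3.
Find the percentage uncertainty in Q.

35.9%

Let u = r + w = 77.8. δu = √(δr² + δw²) = √(0.00240 + 4.84) = 2.20, so δu/u = 0.0283.
Q is then a monomial in u, c:
δQ/Q = √((δu/u)² + (3·δc/c)²) = √(0.000800 + 0.128) = 0.359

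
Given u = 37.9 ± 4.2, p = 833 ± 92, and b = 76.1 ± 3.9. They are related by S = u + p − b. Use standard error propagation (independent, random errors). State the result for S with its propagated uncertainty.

795 ± 92.2

Absolute uncertainties add in quadrature for a linear combination:
  (δu)² = 17.6;  (δp)² = 8460;  (δb)² = 15.2
δS = √(8500) = 92.2
S = 795.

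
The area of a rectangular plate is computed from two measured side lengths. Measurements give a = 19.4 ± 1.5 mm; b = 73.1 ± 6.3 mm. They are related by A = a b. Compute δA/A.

0.116

Products/powers → add relative errors in quadrature, weighted by exponent:
  (1·δa/a)² = (1×0.0773)² = 0.00598;  (1·δb/b)² = (1×0.0862)² = 0.00743
δA/A = √(0.0134) = 0.116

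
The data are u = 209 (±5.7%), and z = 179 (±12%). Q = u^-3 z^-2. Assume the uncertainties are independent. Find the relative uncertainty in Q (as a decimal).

0.295

Relative error in a monomial: (δQ/Q)² = Σ (nᵢ · δxᵢ/xᵢ)².
  (-3·δu/u)² = (-3×0.0570)² = 0.0292;  (-2·δz/z)² = (-2×0.120)² = 0.0576
δQ/Q = √(0.0868) = 0.295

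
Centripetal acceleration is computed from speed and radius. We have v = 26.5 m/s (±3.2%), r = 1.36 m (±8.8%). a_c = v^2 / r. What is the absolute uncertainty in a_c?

56.2 m/s^2

a_c is a product of powers, so relative uncertainties combine in quadrature:
  (2·δv/v)² = (2×0.0320)² = 0.00410;  (-1·δr/r)² = (-1×0.0880)² = 0.00774
δa_c/a_c = √(0.0118) = 0.109
a_c = 516 m/s^2, so δa_c = 0.109 × 516 = 56.2 m/s^2.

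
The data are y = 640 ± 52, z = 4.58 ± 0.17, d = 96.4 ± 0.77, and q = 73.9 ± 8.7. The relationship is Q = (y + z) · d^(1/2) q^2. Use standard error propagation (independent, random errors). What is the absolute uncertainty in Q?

Let u = y + z = 645. δu = √(δy² + δz²) = √(2700 + 0.0289) = 52.0, so δu/u = 0.0807.
Q is then a monomial in u, d, q:
δQ/Q = √((δu/u)² + (½·δd/d)² + (2·δq/q)²) = √(0.00651 + 1.6e-05 + 0.0554) = 0.249
Q = 3.46e+07, so δQ = 0.249 × 3.46e+07 = 8.6e+06.

8.6e+06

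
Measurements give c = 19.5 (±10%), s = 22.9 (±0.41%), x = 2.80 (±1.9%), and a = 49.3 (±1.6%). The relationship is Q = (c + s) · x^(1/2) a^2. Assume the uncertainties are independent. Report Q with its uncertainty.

Let u = c + s = 42.4. δu = √(δc² + δs²) = √(3.80 + 0.00882) = 1.95, so δu/u = 0.0460.
Q is then a monomial in u, x, a:
δQ/Q = √((δu/u)² + (½·δx/x)² + (2·δa/a)²) = √(0.00212 + 9.02e-05 + 0.00102) = 0.0569
Q = 1.72e+05, so δQ = 0.0569 × 1.72e+05 = 9810.

(1.72 ± 0.0981) × 10^5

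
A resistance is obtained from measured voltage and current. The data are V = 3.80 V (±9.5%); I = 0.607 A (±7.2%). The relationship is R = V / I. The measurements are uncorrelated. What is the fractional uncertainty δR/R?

0.119

Each factor contributes (exponent × relative error)² to (δR/R)²:
  (1·δV/V)² = (1×0.0950)² = 0.00903;  (-1·δI/I)² = (-1×0.0720)² = 0.00518
δR/R = √(0.0142) = 0.119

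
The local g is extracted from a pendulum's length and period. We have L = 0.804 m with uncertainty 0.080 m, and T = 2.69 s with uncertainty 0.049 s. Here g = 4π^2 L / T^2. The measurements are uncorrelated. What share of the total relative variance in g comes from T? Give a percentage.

11.8%

(δg/g)² = (1·δL/L)² + (-2·δT/T)²
  L term: (1×0.0995)² = 0.00990
  T term: (-2×0.0182)² = 0.00133
Total = 0.0112. Share from T = 0.00133/0.0112 = 0.118.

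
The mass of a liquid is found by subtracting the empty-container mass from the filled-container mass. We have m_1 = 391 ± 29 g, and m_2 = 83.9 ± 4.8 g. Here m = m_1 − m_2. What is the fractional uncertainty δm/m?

0.0957

Each term contributes (cᵢ δxᵢ)² to (δm)²:
  (δm_1)² = 841;  (δm_2)² = 23.0
δm = √(864) = 29.4 g
m = 307 g, so δm/m = 29.4/307 = 0.0957.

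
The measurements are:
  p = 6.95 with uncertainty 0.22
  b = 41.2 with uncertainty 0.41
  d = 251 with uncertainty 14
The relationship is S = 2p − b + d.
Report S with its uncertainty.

Absolute uncertainties add in quadrature for a linear combination:
  (2·δp)² = 0.194;  (δb)² = 0.168;  (δd)² = 196
δS = √(196) = 14.0
S = 224.

224 ± 14.0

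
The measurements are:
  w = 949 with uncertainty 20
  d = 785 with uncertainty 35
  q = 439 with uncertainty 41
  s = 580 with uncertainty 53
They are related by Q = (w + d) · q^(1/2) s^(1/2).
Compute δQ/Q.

Let u = w + d = 1730. δu = √(δw² + δd²) = √(400 + 1220) = 40.3, so δu/u = 0.0232.
Q is then a monomial in u, q, s:
δQ/Q = √((δu/u)² + (½·δq/q)² + (½·δs/s)²) = √(0.000540 + 0.00218 + 0.00209) = 0.0693

0.0693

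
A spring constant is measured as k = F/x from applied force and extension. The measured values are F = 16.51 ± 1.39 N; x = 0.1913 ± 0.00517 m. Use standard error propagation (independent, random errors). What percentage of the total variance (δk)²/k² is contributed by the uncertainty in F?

(δk/k)² = (1·δF/F)² + (-1·δx/x)²
  F term: (1×0.0842)² = 0.00709
  x term: (-1×0.0270)² = 0.000730
Total = 0.00782. Share from F = 0.00709/0.00782 = 0.907.

90.7%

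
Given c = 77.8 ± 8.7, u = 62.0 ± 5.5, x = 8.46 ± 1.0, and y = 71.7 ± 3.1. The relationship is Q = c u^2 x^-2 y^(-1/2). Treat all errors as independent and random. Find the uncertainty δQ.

156

For a monomial Q ∝ c, u^2, x^-2, y^(-1/2), fractional errors add in quadrature:
  (1·δc/c)² = (1×0.112)² = 0.0125;  (2·δu/u)² = (2×0.0887)² = 0.0315;  (-2·δx/x)² = (-2×0.118)² = 0.0559;  (−½·δy/y)² = (-0.5×0.0432)² = 0.000467
δQ/Q = √(0.100) = 0.317
Q = 493, so δQ = 0.317 × 493 = 156.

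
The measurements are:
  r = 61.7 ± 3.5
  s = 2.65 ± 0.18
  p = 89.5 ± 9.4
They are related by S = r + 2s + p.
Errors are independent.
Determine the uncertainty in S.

For a sum/difference, combine absolute errors in quadrature:
  (δr)² = 12.2;  (2·δs)² = 0.130;  (δp)² = 88.4
δS = √(101) = 10.0

10.0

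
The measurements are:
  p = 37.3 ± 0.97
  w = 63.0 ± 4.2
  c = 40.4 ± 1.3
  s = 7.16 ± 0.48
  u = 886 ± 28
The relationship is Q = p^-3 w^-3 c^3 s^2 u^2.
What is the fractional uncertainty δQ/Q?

For a monomial Q ∝ p^-3, w^-3, c^3, s^2, u^2, fractional errors add in quadrature:
  (-3·δp/p)² = (-3×0.0260)² = 0.00609;  (-3·δw/w)² = (-3×0.0667)² = 0.0400;  (3·δc/c)² = (3×0.0322)² = 0.00932;  (2·δs/s)² = (2×0.0670)² = 0.0180;  (2·δu/u)² = (2×0.0316)² = 0.00399
δQ/Q = √(0.0774) = 0.278

0.278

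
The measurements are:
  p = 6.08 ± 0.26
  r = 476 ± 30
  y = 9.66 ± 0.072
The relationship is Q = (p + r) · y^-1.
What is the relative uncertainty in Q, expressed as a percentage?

6.27%

Let u = p + r = 482. δu = √(δp² + δr²) = √(0.0676 + 900) = 30.0, so δu/u = 0.0622.
Q is then a monomial in u, y:
δQ/Q = √((δu/u)² + (-1·δy/y)²) = √(0.00387 + 5.56e-05) = 0.0627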